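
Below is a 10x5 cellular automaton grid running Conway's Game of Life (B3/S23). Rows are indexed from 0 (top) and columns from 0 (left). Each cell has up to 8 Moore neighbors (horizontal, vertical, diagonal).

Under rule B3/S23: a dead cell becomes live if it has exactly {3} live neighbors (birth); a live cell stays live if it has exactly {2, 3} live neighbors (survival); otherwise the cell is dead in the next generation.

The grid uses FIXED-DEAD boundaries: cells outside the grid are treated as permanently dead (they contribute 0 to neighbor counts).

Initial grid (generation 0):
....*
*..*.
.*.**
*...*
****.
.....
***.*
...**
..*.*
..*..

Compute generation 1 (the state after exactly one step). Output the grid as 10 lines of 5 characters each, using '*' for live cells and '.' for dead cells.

Simulating step by step:
Generation 0 (given above): 21 live cells
Generation 1: 20 live cells
(generation 1 grid is the final answer)

Answer: .....
..**.
*****
*...*
****.
.....
.**.*
....*
..*.*
...*.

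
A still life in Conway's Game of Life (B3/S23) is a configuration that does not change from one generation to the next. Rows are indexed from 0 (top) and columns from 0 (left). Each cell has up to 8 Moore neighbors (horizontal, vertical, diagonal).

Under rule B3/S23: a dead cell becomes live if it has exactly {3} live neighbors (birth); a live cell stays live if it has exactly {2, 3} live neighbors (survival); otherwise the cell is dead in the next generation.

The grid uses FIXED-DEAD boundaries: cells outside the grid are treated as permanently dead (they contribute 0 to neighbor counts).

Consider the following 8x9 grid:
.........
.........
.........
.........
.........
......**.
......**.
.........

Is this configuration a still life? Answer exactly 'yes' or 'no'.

Answer: yes

Derivation:
Compute generation 1 and compare to generation 0 (given above):
Generation 1:
.........
.........
.........
.........
.........
......**.
......**.
.........
The grids are IDENTICAL -> still life.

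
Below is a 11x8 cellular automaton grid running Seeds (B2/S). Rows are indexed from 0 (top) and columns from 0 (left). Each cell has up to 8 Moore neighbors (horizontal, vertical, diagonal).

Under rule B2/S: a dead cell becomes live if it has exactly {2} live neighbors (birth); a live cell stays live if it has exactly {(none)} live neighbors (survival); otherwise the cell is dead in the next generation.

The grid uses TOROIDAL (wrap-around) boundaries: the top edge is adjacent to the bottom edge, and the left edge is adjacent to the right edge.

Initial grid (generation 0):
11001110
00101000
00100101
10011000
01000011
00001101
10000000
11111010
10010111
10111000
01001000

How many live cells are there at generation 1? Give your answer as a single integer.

Simulating step by step:
Generation 0 (given above): 37 live cells
Generation 1: 6 live cells
00000001
00000000
10000010
00000000
00100000
01000000
00000000
00000000
00000000
00000000
00000010
Population at generation 1: 6

Answer: 6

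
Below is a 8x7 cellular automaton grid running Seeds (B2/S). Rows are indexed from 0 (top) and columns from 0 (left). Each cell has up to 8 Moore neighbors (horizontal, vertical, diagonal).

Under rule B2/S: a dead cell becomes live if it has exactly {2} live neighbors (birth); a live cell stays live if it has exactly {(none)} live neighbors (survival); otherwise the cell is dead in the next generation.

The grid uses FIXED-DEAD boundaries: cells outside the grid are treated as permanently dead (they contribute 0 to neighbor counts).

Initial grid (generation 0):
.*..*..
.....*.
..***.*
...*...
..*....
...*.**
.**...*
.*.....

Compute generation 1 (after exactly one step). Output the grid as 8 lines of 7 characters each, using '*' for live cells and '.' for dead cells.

Answer: .....*.
.*....*
.......
.*...*.
.....**
....*..
*..**..
*......

Derivation:
Simulating step by step:
Generation 0 (given above): 16 live cells
Generation 1: 12 live cells
(generation 1 grid is the final answer)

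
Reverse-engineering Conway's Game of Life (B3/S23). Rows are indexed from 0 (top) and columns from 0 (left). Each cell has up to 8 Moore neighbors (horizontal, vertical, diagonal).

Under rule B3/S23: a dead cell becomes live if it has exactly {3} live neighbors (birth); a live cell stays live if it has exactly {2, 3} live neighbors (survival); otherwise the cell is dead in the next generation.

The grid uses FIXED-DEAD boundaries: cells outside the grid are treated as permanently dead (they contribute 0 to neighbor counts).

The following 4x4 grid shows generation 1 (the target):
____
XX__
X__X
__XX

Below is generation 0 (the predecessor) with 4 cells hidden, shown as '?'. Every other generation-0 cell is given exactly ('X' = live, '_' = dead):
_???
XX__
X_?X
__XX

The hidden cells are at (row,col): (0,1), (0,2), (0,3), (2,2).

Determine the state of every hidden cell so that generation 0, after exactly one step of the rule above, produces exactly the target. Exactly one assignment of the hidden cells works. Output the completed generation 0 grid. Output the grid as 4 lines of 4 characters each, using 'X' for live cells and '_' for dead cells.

Answer: ____
XX__
X__X
__XX

Derivation:
Hidden generation-0 cells (in order): (0,1), (0,2), (0,3), (2,2).
A hidden cell only influences target cells in its own 3x3 neighborhood. Try each of the 2^4 = 16 assignments, step the completed generation 0 forward once under B3/S23, and compare with the target:
  (0,1)=_ (0,2)=_ (0,3)=_ (2,2)=_ -> step reproduces the target at every cell -> ACCEPT
  (0,1)=_ (0,2)=_ (0,3)=_ (2,2)=X -> step gives (1,2)='X' but target has '_' -> reject
  (0,1)=_ (0,2)=_ (0,3)=X (2,2)=_ -> step gives (1,2)='X' but target has '_' -> reject
  (0,1)=_ (0,2)=_ (0,3)=X (2,2)=X -> step gives (1,3)='X' but target has '_' -> reject
  (0,1)=_ (0,2)=X (0,3)=_ (2,2)=_ -> step gives (0,1)='X' but target has '_' -> reject
  (0,1)=_ (0,2)=X (0,3)=_ (2,2)=X -> step gives (0,1)='X' but target has '_' -> reject
  (0,1)=_ (0,2)=X (0,3)=X (2,2)=_ -> step gives (0,1)='X' but target has '_' -> reject
  (0,1)=_ (0,2)=X (0,3)=X (2,2)=X -> step gives (0,1)='X' but target has '_' -> reject
  (0,1)=X (0,2)=_ (0,3)=_ (2,2)=_ -> step gives (0,0)='X' but target has '_' -> reject
  (0,1)=X (0,2)=_ (0,3)=_ (2,2)=X -> step gives (0,0)='X' but target has '_' -> reject
  (0,1)=X (0,2)=_ (0,3)=X (2,2)=_ -> step gives (0,0)='X' but target has '_' -> reject
  (0,1)=X (0,2)=_ (0,3)=X (2,2)=X -> step gives (0,0)='X' but target has '_' -> reject
  (0,1)=X (0,2)=X (0,3)=_ (2,2)=_ -> step gives (0,0)='X' but target has '_' -> reject
  (0,1)=X (0,2)=X (0,3)=_ (2,2)=X -> step gives (0,0)='X' but target has '_' -> reject
  (0,1)=X (0,2)=X (0,3)=X (2,2)=_ -> step gives (0,0)='X' but target has '_' -> reject
  (0,1)=X (0,2)=X (0,3)=X (2,2)=X -> step gives (0,0)='X' but target has '_' -> reject
Unique solution: (0,1)=dead, (0,2)=dead, (0,3)=dead, (2,2)=dead.
Check: live-neighbor counts of every cell in the completed generation 0:
2210
2221
2442
1222
Applying B3/S23 to generation 0 with these counts gives:
____
XX__
X__X
__XX
which matches the target exactly.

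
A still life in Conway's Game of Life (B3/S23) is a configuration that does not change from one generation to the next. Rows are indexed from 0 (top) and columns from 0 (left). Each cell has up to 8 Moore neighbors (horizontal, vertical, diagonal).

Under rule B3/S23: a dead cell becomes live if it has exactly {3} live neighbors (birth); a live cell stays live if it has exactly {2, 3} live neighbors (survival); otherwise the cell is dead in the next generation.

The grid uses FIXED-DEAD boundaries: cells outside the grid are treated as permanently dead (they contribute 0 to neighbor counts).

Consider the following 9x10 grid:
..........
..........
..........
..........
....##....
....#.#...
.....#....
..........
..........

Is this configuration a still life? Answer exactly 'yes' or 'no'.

Answer: yes

Derivation:
Compute generation 1 and compare to generation 0 (given above):
Generation 1:
..........
..........
..........
..........
....##....
....#.#...
.....#....
..........
..........
The grids are IDENTICAL -> still life.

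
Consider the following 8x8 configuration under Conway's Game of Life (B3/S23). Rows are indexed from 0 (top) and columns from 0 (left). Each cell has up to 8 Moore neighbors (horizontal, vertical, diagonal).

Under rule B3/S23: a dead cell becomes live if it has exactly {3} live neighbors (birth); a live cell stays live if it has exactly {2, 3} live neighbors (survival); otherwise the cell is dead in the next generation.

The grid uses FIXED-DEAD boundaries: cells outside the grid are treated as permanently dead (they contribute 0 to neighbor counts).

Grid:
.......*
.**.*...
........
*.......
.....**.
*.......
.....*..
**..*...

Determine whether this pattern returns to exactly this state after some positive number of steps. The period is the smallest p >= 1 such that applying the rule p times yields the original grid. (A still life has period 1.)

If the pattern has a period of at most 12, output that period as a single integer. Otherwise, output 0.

Simulating and comparing each generation to the original:
Gen 0 (original, given above): 12 live cells
Gen 1: 5 live cells, differs from original
Gen 2: 0 live cells, differs from original
Gen 3: 0 live cells, differs from original
Gen 4: 0 live cells, differs from original
Gen 5: 0 live cells, differs from original
Gen 6: 0 live cells, differs from original
Gen 7: 0 live cells, differs from original
Gen 8: 0 live cells, differs from original
Gen 9: 0 live cells, differs from original
Gen 10: 0 live cells, differs from original
Gen 11: 0 live cells, differs from original
Gen 12: 0 live cells, differs from original
No period found within 12 steps.

Answer: 0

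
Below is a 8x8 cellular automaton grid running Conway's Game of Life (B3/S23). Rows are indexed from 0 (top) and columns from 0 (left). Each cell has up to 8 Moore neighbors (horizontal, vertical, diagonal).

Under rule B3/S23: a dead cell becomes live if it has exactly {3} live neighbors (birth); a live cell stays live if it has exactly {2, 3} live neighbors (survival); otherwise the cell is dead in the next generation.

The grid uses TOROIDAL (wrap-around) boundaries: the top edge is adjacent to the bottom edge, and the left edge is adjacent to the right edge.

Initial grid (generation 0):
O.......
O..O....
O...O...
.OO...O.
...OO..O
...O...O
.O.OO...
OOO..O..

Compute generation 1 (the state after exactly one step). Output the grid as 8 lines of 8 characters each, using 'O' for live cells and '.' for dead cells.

Simulating step by step:
Generation 0 (given above): 20 live cells
Generation 1: 29 live cells
(generation 1 grid is the final answer)

Answer: O.O....O
OO.....O
O.OO...O
OOO.OO.O
O..OO.OO
O.......
.O.OO...
O.OOO...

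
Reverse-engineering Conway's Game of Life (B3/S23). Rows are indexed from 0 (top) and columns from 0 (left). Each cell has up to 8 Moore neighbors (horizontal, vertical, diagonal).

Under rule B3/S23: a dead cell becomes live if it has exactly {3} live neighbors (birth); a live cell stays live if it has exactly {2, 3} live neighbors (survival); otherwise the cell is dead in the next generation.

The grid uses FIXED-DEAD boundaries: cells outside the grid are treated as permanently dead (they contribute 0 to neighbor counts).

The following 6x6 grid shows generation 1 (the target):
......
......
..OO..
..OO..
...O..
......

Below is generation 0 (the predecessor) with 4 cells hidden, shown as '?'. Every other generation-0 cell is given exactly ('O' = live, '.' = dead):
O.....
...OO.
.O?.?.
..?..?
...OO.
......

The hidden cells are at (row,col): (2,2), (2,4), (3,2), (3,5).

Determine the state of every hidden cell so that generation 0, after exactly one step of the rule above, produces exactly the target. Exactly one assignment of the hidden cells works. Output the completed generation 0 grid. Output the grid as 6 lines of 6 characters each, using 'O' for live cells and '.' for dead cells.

Hidden generation-0 cells (in order): (2,2), (2,4), (3,2), (3,5).
A hidden cell only influences target cells in its own 3x3 neighborhood. Try each of the 2^4 = 16 assignments, step the completed generation 0 forward once under B3/S23, and compare with the target:
  (2,2)=. (2,4)=. (3,2)=. (3,5)=. -> step gives (2,2)='.' but target has 'O' -> reject
  (2,2)=. (2,4)=. (3,2)=. (3,5)=O -> step gives (2,2)='.' but target has 'O' -> reject
  (2,2)=. (2,4)=. (3,2)=O (3,5)=. -> step reproduces the target at every cell -> ACCEPT
  (2,2)=. (2,4)=. (3,2)=O (3,5)=O -> step gives (2,4)='O' but target has '.' -> reject
  (2,2)=. (2,4)=O (3,2)=. (3,5)=. -> step gives (1,3)='O' but target has '.' -> reject
  (2,2)=. (2,4)=O (3,2)=. (3,5)=O -> step gives (1,3)='O' but target has '.' -> reject
  (2,2)=. (2,4)=O (3,2)=O (3,5)=. -> step gives (1,3)='O' but target has '.' -> reject
  (2,2)=. (2,4)=O (3,2)=O (3,5)=O -> step gives (1,3)='O' but target has '.' -> reject
  (2,2)=O (2,4)=. (3,2)=. (3,5)=. -> step gives (1,1)='O' but target has '.' -> reject
  (2,2)=O (2,4)=. (3,2)=. (3,5)=O -> step gives (1,1)='O' but target has '.' -> reject
  (2,2)=O (2,4)=. (3,2)=O (3,5)=. -> step gives (1,1)='O' but target has '.' -> reject
  (2,2)=O (2,4)=. (3,2)=O (3,5)=O -> step gives (1,1)='O' but target has '.' -> reject
  (2,2)=O (2,4)=O (3,2)=. (3,5)=. -> step gives (1,1)='O' but target has '.' -> reject
  (2,2)=O (2,4)=O (3,2)=. (3,5)=O -> step gives (1,1)='O' but target has '.' -> reject
  (2,2)=O (2,4)=O (3,2)=O (3,5)=. -> step gives (1,1)='O' but target has '.' -> reject
  (2,2)=O (2,4)=O (3,2)=O (3,5)=O -> step gives (1,1)='O' but target has '.' -> reject
Unique solution: (2,2)=dead, (2,4)=dead, (3,2)=live, (3,5)=dead.
Check: live-neighbor counts of every cell in the completed generation 0:
011221
222111
113321
122321
012211
001221
Applying B3/S23 to generation 0 with these counts gives:
......
......
..OO..
..OO..
...O..
......
which matches the target exactly.

Answer: O.....
...OO.
.O....
..O...
...OO.
......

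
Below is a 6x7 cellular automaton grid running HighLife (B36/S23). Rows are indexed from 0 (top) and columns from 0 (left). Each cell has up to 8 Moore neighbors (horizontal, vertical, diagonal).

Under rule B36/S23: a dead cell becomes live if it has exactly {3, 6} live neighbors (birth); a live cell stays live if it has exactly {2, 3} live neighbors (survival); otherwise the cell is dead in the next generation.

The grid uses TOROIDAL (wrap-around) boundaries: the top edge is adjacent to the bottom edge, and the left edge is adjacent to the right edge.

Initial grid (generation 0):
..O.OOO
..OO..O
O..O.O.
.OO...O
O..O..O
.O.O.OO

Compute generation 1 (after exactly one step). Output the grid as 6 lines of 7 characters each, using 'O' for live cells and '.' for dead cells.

Answer: .O.....
OOO....
O..OOO.
.OOOOO.
...OO..
.O.O...

Derivation:
Simulating step by step:
Generation 0 (given above): 20 live cells
Generation 1: 17 live cells
(generation 1 grid is the final answer)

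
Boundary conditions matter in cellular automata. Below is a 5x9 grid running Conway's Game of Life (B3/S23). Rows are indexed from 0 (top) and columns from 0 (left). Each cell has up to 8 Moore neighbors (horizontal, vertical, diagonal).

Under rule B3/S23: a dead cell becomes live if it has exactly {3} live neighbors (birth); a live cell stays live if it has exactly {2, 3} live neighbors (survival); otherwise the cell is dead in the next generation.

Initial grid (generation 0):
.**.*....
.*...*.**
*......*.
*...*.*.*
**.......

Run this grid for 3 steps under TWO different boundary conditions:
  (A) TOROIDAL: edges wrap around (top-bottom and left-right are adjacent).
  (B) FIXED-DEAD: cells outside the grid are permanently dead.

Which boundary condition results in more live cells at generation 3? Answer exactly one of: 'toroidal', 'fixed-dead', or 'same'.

Under TOROIDAL boundary, generation 3:
.*.*..*..
..*...*..
.....**.*
.........
..**.**.*
Population = 13

Under FIXED-DEAD boundary, generation 3:
......**.
.*....***
.......*.
.*.......
.........
Population = 8

Comparison: toroidal=13, fixed-dead=8 -> toroidal

Answer: toroidal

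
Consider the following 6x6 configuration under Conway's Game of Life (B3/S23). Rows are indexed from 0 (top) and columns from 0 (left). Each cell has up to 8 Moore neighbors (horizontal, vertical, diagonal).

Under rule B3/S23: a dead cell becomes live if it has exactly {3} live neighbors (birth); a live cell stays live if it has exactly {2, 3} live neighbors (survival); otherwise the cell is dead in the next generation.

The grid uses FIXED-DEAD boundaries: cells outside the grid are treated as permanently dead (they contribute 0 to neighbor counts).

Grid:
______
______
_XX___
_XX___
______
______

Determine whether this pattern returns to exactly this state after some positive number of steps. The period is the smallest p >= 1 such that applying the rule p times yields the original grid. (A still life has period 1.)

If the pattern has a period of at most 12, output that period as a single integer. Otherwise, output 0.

Answer: 1

Derivation:
Simulating and comparing each generation to the original:
Gen 0 (original, given above): 4 live cells
Gen 1: 4 live cells, MATCHES original -> period = 1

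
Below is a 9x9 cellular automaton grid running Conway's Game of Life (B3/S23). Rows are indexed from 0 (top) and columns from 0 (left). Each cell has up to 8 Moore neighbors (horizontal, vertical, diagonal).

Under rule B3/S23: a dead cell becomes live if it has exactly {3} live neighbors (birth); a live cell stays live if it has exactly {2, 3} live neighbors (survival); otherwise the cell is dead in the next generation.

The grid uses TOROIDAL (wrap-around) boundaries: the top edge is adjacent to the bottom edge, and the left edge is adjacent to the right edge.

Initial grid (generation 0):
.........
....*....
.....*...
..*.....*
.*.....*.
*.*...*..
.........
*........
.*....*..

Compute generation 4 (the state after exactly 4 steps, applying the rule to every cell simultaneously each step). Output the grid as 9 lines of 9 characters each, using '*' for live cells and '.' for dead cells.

Simulating step by step:
Generation 0 (given above): 12 live cells
Generation 1: 7 live cells
.........
.........
.........
.........
***....**
.*.......
.*.......
.........
.........
Generation 2: 8 live cells
.........
.........
.........
**......*
***.....*
........*
.........
.........
.........
Generation 3: 7 live cells
.........
.........
*........
..*.....*
..*....*.
.*......*
.........
.........
.........
Generation 4: 7 live cells
(generation 4 grid is the final answer)

Answer: .........
.........
.........
.*......*
***....**
.........
.........
.........
.........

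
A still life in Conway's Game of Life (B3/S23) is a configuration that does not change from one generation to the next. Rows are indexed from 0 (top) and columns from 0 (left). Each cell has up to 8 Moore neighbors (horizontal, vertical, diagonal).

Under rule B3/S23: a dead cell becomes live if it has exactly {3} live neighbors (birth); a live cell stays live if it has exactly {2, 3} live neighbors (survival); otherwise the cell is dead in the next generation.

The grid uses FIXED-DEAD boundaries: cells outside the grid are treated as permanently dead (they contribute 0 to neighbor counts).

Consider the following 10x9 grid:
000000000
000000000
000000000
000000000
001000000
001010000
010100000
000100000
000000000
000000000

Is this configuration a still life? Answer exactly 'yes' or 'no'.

Answer: no

Derivation:
Compute generation 1 and compare to generation 0 (given above):
Generation 1:
000000000
000000000
000000000
000000000
000100000
011000000
000110000
001000000
000000000
000000000
Cell (4,2) differs: gen0=1 vs gen1=0 -> NOT a still life.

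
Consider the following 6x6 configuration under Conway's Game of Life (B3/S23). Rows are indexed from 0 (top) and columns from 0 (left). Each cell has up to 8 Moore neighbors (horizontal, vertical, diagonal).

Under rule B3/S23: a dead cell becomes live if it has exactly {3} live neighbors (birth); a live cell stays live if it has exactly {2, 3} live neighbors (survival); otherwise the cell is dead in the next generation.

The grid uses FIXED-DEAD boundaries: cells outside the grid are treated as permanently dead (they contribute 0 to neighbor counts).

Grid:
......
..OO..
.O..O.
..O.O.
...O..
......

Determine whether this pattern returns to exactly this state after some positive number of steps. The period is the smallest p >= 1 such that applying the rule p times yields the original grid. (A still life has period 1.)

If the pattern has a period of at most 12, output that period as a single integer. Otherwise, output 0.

Simulating and comparing each generation to the original:
Gen 0 (original, given above): 7 live cells
Gen 1: 7 live cells, MATCHES original -> period = 1

Answer: 1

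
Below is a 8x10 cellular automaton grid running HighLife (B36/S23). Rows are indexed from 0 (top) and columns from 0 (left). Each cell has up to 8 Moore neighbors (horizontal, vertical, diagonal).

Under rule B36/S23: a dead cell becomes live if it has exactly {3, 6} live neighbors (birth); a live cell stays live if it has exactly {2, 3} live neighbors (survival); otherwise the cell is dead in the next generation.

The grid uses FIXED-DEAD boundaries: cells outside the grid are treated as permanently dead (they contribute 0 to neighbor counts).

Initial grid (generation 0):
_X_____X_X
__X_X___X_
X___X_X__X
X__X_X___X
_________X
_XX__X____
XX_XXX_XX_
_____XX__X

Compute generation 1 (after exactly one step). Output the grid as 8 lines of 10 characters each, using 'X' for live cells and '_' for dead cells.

Simulating step by step:
Generation 0 (given above): 28 live cells
Generation 1: 34 live cells
(generation 1 grid is the final answer)

Answer: ________X_
_X_X_X_XXX
_X__X___XX
____XX__XX
_XX_X_____
XXXX_XX_X_
XX_X___XX_
_____XXXX_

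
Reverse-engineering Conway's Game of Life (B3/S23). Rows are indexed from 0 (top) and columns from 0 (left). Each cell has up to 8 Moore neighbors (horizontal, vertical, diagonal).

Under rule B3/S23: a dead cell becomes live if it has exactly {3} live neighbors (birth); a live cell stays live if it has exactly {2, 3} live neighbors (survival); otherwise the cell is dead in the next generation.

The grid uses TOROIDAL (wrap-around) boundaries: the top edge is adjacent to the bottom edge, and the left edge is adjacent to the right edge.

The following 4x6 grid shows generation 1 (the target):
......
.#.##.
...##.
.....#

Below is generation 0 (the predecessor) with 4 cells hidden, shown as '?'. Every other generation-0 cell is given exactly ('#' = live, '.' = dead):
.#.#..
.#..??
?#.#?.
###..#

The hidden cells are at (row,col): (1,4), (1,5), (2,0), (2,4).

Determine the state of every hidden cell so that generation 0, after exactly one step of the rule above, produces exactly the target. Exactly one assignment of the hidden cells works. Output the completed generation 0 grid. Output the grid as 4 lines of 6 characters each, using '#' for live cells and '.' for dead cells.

Answer: .#.#..
.#....
##.##.
###..#

Derivation:
Hidden generation-0 cells (in order): (1,4), (1,5), (2,0), (2,4).
A hidden cell only influences target cells in its own 3x3 neighborhood. Try each of the 2^4 = 16 assignments, step the completed generation 0 forward once under B3/S23, and compare with the target:
  (1,4)=. (1,5)=. (2,0)=. (2,4)=. -> step gives (1,0)='#' but target has '.' -> reject
  (1,4)=. (1,5)=. (2,0)=. (2,4)=# -> step gives (1,0)='#' but target has '.' -> reject
  (1,4)=. (1,5)=. (2,0)=# (2,4)=. -> step gives (1,3)='.' but target has '#' -> reject
  (1,4)=. (1,5)=. (2,0)=# (2,4)=# -> step reproduces the target at every cell -> ACCEPT
  (1,4)=. (1,5)=# (2,0)=. (2,4)=. -> step gives (0,4)='#' but target has '.' -> reject
  (1,4)=. (1,5)=# (2,0)=. (2,4)=# -> step gives (0,4)='#' but target has '.' -> reject
  (1,4)=. (1,5)=# (2,0)=# (2,4)=. -> step gives (0,4)='#' but target has '.' -> reject
  (1,4)=. (1,5)=# (2,0)=# (2,4)=# -> step gives (0,4)='#' but target has '.' -> reject
  (1,4)=# (1,5)=. (2,0)=. (2,4)=. -> step gives (0,3)='#' but target has '.' -> reject
  (1,4)=# (1,5)=. (2,0)=. (2,4)=# -> step gives (0,3)='#' but target has '.' -> reject
  (1,4)=# (1,5)=. (2,0)=# (2,4)=. -> step gives (0,3)='#' but target has '.' -> reject
  (1,4)=# (1,5)=. (2,0)=# (2,4)=# -> step gives (0,3)='#' but target has '.' -> reject
  (1,4)=# (1,5)=# (2,0)=. (2,4)=. -> step gives (0,3)='#' but target has '.' -> reject
  (1,4)=# (1,5)=# (2,0)=. (2,4)=# -> step gives (0,3)='#' but target has '.' -> reject
  (1,4)=# (1,5)=# (2,0)=# (2,4)=. -> step gives (0,3)='#' but target has '.' -> reject
  (1,4)=# (1,5)=# (2,0)=# (2,4)=# -> step gives (0,3)='#' but target has '.' -> reject
Unique solution: (1,4)=dead, (1,5)=dead, (2,0)=live, (2,4)=live.
Check: live-neighbor counts of every cell in the completed generation 0:
545122
435332
555224
555443
Applying B3/S23 to generation 0 with these counts gives:
......
.#.##.
...##.
.....#
which matches the target exactly.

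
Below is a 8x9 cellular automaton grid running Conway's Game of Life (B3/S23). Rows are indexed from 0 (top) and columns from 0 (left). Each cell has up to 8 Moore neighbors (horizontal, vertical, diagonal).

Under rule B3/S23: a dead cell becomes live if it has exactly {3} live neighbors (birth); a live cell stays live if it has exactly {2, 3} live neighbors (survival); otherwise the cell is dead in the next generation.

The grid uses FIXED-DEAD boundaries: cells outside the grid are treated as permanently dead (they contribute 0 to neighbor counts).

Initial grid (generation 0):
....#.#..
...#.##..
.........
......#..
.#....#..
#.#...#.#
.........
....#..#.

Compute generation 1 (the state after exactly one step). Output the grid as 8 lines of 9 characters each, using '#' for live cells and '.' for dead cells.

Answer: ....#.#..
....###..
.....##..
.........
.#...##..
.#.....#.
.......#.
.........

Derivation:
Simulating step by step:
Generation 0 (given above): 14 live cells
Generation 1: 13 live cells
(generation 1 grid is the final answer)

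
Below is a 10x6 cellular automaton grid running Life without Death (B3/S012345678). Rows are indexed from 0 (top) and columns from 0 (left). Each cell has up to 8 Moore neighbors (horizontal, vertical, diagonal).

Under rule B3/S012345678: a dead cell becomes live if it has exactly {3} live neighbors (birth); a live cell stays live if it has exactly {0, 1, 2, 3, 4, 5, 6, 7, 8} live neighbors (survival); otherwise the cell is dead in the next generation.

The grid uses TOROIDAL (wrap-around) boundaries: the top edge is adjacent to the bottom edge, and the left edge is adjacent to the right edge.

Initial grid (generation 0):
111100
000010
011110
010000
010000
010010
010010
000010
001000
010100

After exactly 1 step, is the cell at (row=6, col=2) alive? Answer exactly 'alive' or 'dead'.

Simulating step by step:
Generation 0 (given above): 19 live cells
Generation 1: 33 live cells
111110
100011
011110
110100
111000
111010
010111
000110
001100
110100

Cell (6,2) at generation 1: 0 -> dead

Answer: dead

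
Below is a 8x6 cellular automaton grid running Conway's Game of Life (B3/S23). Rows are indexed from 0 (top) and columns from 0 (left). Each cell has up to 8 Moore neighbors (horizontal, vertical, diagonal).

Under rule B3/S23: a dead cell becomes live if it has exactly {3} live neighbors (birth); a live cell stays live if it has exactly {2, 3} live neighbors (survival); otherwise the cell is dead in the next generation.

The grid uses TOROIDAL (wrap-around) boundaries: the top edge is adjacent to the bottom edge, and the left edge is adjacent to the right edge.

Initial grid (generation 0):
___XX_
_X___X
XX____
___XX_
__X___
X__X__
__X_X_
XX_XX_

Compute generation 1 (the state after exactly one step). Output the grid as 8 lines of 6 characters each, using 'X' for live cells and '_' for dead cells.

Answer: _X_X__
_XX_XX
XXX_XX
_XXX__
__X_X_
_XXX__
X_X_X_
_X____

Derivation:
Simulating step by step:
Generation 0 (given above): 17 live cells
Generation 1: 23 live cells
(generation 1 grid is the final answer)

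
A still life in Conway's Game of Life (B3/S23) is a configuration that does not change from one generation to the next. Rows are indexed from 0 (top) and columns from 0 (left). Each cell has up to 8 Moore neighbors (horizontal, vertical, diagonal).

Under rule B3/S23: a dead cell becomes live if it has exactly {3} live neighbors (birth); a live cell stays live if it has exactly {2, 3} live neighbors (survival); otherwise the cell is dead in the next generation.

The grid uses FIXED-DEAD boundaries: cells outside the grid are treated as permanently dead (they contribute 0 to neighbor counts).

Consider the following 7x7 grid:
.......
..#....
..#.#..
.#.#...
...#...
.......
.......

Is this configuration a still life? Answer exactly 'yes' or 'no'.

Answer: no

Derivation:
Compute generation 1 and compare to generation 0 (given above):
Generation 1:
.......
...#...
.##....
...##..
..#....
.......
.......
Cell (1,2) differs: gen0=1 vs gen1=0 -> NOT a still life.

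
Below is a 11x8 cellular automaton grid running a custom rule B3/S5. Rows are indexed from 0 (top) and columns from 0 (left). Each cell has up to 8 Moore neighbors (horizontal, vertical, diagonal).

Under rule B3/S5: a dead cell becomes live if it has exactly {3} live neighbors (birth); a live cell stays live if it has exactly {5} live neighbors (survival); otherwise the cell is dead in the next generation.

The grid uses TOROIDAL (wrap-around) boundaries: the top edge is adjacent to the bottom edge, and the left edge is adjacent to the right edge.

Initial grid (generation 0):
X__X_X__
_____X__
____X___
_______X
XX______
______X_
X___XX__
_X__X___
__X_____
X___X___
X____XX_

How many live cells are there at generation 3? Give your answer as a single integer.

Answer: 5

Derivation:
Simulating step by step:
Generation 0 (given above): 20 live cells
Generation 1: 15 live cells
_______X
________
________
X_______
_______X
XX___X_X
________
___X_X__
_X_X____
_X___X_X
_X______
Generation 2: 11 live cells
________
________
________
________
_X____X_
______X_
X___X_X_
__X_X___
X_____X_
________
______X_
Generation 3: 5 live cells
________
________
________
________
________
________
___X___X
_X_X____
________
_______X
________
Population at generation 3: 5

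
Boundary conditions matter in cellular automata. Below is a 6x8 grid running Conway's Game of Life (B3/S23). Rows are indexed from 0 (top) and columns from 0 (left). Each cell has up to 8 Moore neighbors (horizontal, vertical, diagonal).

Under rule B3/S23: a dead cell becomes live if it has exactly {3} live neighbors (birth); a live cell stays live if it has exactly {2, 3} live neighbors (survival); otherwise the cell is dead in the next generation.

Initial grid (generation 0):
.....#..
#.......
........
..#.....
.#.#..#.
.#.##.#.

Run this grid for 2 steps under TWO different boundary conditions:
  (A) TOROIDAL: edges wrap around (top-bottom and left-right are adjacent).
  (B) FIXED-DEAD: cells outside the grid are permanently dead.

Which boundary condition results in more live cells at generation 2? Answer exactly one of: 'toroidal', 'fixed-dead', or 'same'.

Answer: toroidal

Derivation:
Under TOROIDAL boundary, generation 2:
...###..
........
........
..###...
.....#..
..#...#.
Population = 9

Under FIXED-DEAD boundary, generation 2:
........
........
........
..###...
.....#..
..##.#..
Population = 7

Comparison: toroidal=9, fixed-dead=7 -> toroidal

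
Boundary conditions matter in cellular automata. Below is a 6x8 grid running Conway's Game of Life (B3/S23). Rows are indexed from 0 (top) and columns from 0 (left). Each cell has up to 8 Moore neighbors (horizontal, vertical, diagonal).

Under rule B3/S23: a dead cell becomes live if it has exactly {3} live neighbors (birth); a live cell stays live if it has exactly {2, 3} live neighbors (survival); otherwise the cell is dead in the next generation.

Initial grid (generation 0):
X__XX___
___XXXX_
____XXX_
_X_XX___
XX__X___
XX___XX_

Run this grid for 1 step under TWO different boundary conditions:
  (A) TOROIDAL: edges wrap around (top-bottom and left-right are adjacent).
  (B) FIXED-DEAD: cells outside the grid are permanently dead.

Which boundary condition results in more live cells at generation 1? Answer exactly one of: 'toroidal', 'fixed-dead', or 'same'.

Answer: toroidal

Derivation:
Under TOROIDAL boundary, generation 1:
XXXX____
______XX
__X___X_
XXXX____
___XX__X
__XX_X__
Population = 18

Under FIXED-DEAD boundary, generation 1:
___X____
______X_
__X___X_
XXXX____
___XX___
XX___X__
Population = 13

Comparison: toroidal=18, fixed-dead=13 -> toroidal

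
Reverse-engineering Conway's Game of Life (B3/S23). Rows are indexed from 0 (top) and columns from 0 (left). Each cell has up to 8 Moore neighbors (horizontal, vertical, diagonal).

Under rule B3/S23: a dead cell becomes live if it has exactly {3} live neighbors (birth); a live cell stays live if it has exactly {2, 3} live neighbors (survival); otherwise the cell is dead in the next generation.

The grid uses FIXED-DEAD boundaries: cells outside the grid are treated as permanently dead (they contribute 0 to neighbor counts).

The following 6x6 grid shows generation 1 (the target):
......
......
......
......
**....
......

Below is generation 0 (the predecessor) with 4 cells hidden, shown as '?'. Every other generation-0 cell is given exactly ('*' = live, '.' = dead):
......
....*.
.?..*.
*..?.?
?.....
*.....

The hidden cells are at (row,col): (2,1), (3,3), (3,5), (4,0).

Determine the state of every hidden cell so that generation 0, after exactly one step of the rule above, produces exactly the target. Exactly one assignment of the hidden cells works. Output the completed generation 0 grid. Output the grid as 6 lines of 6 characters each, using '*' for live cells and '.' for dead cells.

Hidden generation-0 cells (in order): (2,1), (3,3), (3,5), (4,0).
A hidden cell only influences target cells in its own 3x3 neighborhood. Try each of the 2^4 = 16 assignments, step the completed generation 0 forward once under B3/S23, and compare with the target:
  (2,1)=. (3,3)=. (3,5)=. (4,0)=. -> step gives (4,0)='.' but target has '*' -> reject
  (2,1)=. (3,3)=. (3,5)=. (4,0)=* -> step reproduces the target at every cell -> ACCEPT
  (2,1)=. (3,3)=. (3,5)=* (4,0)=. -> step gives (2,4)='*' but target has '.' -> reject
  (2,1)=. (3,3)=. (3,5)=* (4,0)=* -> step gives (2,4)='*' but target has '.' -> reject
  (2,1)=. (3,3)=* (3,5)=. (4,0)=. -> step gives (2,3)='*' but target has '.' -> reject
  (2,1)=. (3,3)=* (3,5)=. (4,0)=* -> step gives (2,3)='*' but target has '.' -> reject
  (2,1)=. (3,3)=* (3,5)=* (4,0)=. -> step gives (2,3)='*' but target has '.' -> reject
  (2,1)=. (3,3)=* (3,5)=* (4,0)=* -> step gives (2,3)='*' but target has '.' -> reject
  (2,1)=* (3,3)=. (3,5)=. (4,0)=. -> step gives (4,0)='.' but target has '*' -> reject
  (2,1)=* (3,3)=. (3,5)=. (4,0)=* -> step gives (3,0)='*' but target has '.' -> reject
  (2,1)=* (3,3)=. (3,5)=* (4,0)=. -> step gives (2,4)='*' but target has '.' -> reject
  (2,1)=* (3,3)=. (3,5)=* (4,0)=* -> step gives (2,4)='*' but target has '.' -> reject
  (2,1)=* (3,3)=* (3,5)=. (4,0)=. -> step gives (2,3)='*' but target has '.' -> reject
  (2,1)=* (3,3)=* (3,5)=. (4,0)=* -> step gives (2,3)='*' but target has '.' -> reject
  (2,1)=* (3,3)=* (3,5)=* (4,0)=. -> step gives (2,3)='*' but target has '.' -> reject
  (2,1)=* (3,3)=* (3,5)=* (4,0)=* -> step gives (2,3)='*' but target has '.' -> reject
Unique solution: (2,1)=dead, (3,3)=dead, (3,5)=dead, (4,0)=live.
Check: live-neighbor counts of every cell in the completed generation 0:
000111
000212
110212
120111
230000
120000
Applying B3/S23 to generation 0 with these counts gives:
......
......
......
......
**....
......
which matches the target exactly.

Answer: ......
....*.
....*.
*.....
*.....
*.....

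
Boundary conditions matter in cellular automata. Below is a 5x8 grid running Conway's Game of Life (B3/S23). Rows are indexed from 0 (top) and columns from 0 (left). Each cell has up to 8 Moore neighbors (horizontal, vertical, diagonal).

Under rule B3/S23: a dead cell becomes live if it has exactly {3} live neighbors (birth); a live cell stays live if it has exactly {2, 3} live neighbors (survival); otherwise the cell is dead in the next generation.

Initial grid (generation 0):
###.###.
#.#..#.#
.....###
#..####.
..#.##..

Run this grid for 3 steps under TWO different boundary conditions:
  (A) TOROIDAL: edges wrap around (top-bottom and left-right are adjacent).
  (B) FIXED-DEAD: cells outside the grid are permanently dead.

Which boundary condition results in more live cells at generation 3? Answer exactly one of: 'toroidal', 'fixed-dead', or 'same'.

Under TOROIDAL boundary, generation 3:
..#.....
..###...
...##...
........
.#.#....
Population = 8

Under FIXED-DEAD boundary, generation 3:
....###.
.##....#
.####...
..##.###
........
Population = 15

Comparison: toroidal=8, fixed-dead=15 -> fixed-dead

Answer: fixed-dead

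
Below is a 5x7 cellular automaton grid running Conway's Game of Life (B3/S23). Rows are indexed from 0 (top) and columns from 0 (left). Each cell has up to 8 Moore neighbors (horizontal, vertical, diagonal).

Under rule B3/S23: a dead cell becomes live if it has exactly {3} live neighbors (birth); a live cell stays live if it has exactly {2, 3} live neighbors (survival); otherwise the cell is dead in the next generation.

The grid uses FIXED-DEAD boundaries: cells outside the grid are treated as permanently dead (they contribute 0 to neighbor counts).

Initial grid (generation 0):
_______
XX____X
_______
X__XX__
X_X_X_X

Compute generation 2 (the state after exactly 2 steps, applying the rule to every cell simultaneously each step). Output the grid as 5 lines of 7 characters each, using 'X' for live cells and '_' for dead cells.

Simulating step by step:
Generation 0 (given above): 10 live cells
Generation 1: 9 live cells
_______
_______
XX_____
_X_XXX_
_X__XX_
Generation 2: 10 live cells
(generation 2 grid is the final answer)

Answer: _______
_______
XXX_X__
_X_X_X_
__XX_X_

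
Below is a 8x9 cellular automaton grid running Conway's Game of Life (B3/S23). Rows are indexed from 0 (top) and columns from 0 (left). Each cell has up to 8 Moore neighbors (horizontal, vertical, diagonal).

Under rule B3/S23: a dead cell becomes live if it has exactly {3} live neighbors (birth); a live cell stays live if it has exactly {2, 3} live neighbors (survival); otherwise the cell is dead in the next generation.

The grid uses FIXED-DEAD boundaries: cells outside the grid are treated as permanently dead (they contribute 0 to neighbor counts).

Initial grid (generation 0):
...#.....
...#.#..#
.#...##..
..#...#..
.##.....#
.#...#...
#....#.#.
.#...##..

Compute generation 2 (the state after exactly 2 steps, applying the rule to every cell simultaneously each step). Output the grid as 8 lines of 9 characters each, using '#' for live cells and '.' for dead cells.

Answer: .....#...
.......#.
.##.#....
..#.#..#.
#..#.#.#.
...#.#...
#.#.#....
....###..

Derivation:
Simulating step by step:
Generation 0 (given above): 20 live cells
Generation 1: 25 live cells
....#....
..#..##..
..#.####.
..#..###.
.##......
###...#..
##..##...
.....##..
Generation 2: 20 live cells
(generation 2 grid is the final answer)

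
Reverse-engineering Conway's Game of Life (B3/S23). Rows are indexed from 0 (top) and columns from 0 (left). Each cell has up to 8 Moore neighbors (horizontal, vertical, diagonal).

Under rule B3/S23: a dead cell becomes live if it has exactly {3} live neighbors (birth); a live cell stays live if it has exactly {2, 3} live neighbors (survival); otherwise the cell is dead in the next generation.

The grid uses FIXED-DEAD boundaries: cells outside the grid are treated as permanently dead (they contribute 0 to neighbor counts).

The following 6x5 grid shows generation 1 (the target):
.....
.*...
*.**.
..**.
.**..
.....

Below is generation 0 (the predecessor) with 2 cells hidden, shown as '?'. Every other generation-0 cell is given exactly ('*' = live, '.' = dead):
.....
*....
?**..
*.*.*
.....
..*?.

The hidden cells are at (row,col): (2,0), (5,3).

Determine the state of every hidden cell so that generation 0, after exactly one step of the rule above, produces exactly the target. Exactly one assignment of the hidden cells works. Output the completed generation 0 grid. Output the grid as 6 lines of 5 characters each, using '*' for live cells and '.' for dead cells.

Hidden generation-0 cells (in order): (2,0), (5,3).
A hidden cell only influences target cells in its own 3x3 neighborhood. Try each of the 2^2 = 4 assignments, step the completed generation 0 forward once under B3/S23, and compare with the target:
  (2,0)=. (5,3)=. -> step gives (4,2)='.' but target has '*' -> reject
  (2,0)=. (5,3)=* -> step reproduces the target at every cell -> ACCEPT
  (2,0)=* (5,3)=. -> step gives (1,0)='*' but target has '.' -> reject
  (2,0)=* (5,3)=* -> step gives (1,0)='*' but target has '.' -> reject
Unique solution: (2,0)=dead, (5,3)=live.
Check: live-neighbor counts of every cell in the completed generation 0:
11000
13210
34231
14230
13342
01111
Applying B3/S23 to generation 0 with these counts gives:
.....
.*...
*.**.
..**.
.**..
.....
which matches the target exactly.

Answer: .....
*....
.**..
*.*.*
.....
..**.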